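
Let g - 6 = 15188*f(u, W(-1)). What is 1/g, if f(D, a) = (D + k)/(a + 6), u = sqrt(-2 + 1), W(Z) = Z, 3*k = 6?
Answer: 15203/115520018 - 3797*I/57760009 ≈ 0.0001316 - 6.5738e-5*I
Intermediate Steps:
k = 2 (k = (1/3)*6 = 2)
u = I (u = sqrt(-1) = I ≈ 1.0*I)
f(D, a) = (2 + D)/(6 + a) (f(D, a) = (D + 2)/(a + 6) = (2 + D)/(6 + a))
g = 30406/5 + 15188*I/5 (g = 6 + 15188*((2 + I)/(6 - 1)) = 6 + 15188*((2 + I)/5) = 6 + 15188*(2/5 + I/5) = 6 + (30376/5 + 15188*I/5) = 30406/5 + 15188*I/5 ≈ 6081.2 + 3037.6*I)
1/g = 1/(30406/5 + 15188*I/5) = 5*(30406/5 - 15188*I/5)/231040036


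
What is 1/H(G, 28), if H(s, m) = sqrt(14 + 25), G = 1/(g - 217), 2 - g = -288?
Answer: sqrt(39)/39 ≈ 0.16013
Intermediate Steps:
g = 290 (g = 2 - 1*(-288) = 2 + 288 = 290)
G = 1/73 (G = 1/(290 - 217) = 1/73 ≈ 0.013699)
H(s, m) = sqrt(39)
1/H(G, 28) = 1/(sqrt(39)) = sqrt(39)/39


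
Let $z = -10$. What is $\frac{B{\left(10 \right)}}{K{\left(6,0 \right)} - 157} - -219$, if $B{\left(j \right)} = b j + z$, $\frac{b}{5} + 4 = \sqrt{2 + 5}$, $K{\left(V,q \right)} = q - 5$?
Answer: $\frac{5948}{27} - \frac{25 \sqrt{7}}{81} \approx 219.48$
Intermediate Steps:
$K{\left(V,q \right)} = -5 + q$
$b = -20 + 5 \sqrt{7}$ ($b = -20 + 5 \sqrt{2 + 5} = -20 + 5 \sqrt{7} \approx -6.7712$)
$B{\left(j \right)} = -10 + j \left(-20 + 5 \sqrt{7}\right)$ ($B{\left(j \right)} = \left(-20 + 5 \sqrt{7}\right) j - 10 = j \left(-20 + 5 \sqrt{7}\right) - 10 = -10 + j \left(-20 + 5 \sqrt{7}\right)$)
$\frac{B{\left(10 \right)}}{K{\left(6,0 \right)} - 157} - -219 = \frac{-10 - 50 \left(4 - \sqrt{7}\right)}{\left(-5 + 0\right) - 157} - -219 = \frac{-10 - \left(200 - 50 \sqrt{7}\right)}{-5 - 157} + 219 = \frac{-210 + 50 \sqrt{7}}{-162} + 219 = - \frac{-210 + 50 \sqrt{7}}{162} + 219 = \left(\frac{35}{27} - \frac{25 \sqrt{7}}{81}\right) + 219 = \frac{5948}{27} - \frac{25 \sqrt{7}}{81}$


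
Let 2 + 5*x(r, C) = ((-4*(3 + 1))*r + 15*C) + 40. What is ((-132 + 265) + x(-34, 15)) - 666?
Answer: -1858/5 ≈ -371.60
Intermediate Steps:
x(r, C) = 38/5 + 3*C - 16*r/5 (x(r, C) = -⅖ + (((-4*(3 + 1))*r + 15*C) + 40)/5 = -⅖ + (((-4*4)*r + 15*C) + 40)/5 = -⅖ + ((-16*r + 15*C) + 40)/5 = -⅖ + (40 - 16*r + 15*C)/5 = -⅖ + (8 + 3*C - 16*r/5) = 38/5 + 3*C - 16*r/5)
((-132 + 265) + x(-34, 15)) - 666 = ((-132 + 265) + (38/5 + 3*15 - 16/5*(-34))) - 666 = (133 + (38/5 + 45 + 544/5)) - 666 = (133 + 807/5) - 666 = 1472/5 - 666 = -1858/5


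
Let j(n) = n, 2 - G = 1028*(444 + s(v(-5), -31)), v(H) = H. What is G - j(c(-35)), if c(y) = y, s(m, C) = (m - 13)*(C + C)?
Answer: -1603643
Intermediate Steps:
s(m, C) = 2*C*(-13 + m) (s(m, C) = (-13 + m)*(2*C) = 2*C*(-13 + m))
G = -1603678 (G = 2 - 1028*(444 + 2*(-31)*(-13 - 5)) = 2 - 1028*(444 + 2*(-31)*(-18)) = 2 - 1028*(444 + 1116) = 2 - 1028*1560 = 2 - 1*1603680 = 2 - 1603680 = -1603678)
G - j(c(-35)) = -1603678 - 1*(-35) = -1603678 + 35 = -1603643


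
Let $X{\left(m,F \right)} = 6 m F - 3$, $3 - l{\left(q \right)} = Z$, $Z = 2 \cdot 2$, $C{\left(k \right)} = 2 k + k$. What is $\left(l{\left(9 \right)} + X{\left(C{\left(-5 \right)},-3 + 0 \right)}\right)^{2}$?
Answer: $70756$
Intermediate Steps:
$C{\left(k \right)} = 3 k$
$Z = 4$
$l{\left(q \right)} = -1$ ($l{\left(q \right)} = 3 - 4 = -1$)
$X{\left(m,F \right)} = -3 + 6 F m$ ($X{\left(m,F \right)} = 6 F m - 3 = -3 + 6 F m$)
$\left(l{\left(9 \right)} + X{\left(C{\left(-5 \right)},-3 + 0 \right)}\right)^{2} = \left(-1 - \left(3 - 6 \left(-3 + 0\right) 3 \left(-5\right)\right)\right)^{2} = \left(-1 - \left(3 + 18 \left(-15\right)\right)\right)^{2} = \left(-1 + \left(-3 + 270\right)\right)^{2} = \left(-1 + 267\right)^{2} = 266^{2} = 70756$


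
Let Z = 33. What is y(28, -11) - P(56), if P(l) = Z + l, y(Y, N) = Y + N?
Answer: -72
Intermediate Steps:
y(Y, N) = N + Y
P(l) = 33 + l
y(28, -11) - P(56) = (-11 + 28) - (33 + 56) = 17 - 1*89 = 17 - 89 = -72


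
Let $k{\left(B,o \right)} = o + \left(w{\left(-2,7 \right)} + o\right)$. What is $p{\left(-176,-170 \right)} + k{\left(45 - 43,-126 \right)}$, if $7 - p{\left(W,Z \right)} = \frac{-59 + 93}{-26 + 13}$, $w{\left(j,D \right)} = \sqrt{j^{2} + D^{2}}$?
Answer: $- \frac{3151}{13} + \sqrt{53} \approx -235.1$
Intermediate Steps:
$w{\left(j,D \right)} = \sqrt{D^{2} + j^{2}}$
$p{\left(W,Z \right)} = \frac{125}{13}$ ($p{\left(W,Z \right)} = 7 - \frac{-59 + 93}{-26 + 13} = 7 - \frac{34}{-13} = 7 - 34 \left(- \frac{1}{13}\right) = 7 - - \frac{34}{13} = 7 + \frac{34}{13} = \frac{125}{13}$)
$k{\left(B,o \right)} = \sqrt{53} + 2 o$ ($k{\left(B,o \right)} = o + \left(\sqrt{7^{2} + \left(-2\right)^{2}} + o\right) = o + \left(\sqrt{49 + 4} + o\right) = o + \left(\sqrt{53} + o\right) = o + \left(o + \sqrt{53}\right) = \sqrt{53} + 2 o$)
$p{\left(-176,-170 \right)} + k{\left(45 - 43,-126 \right)} = \frac{125}{13} + \left(\sqrt{53} + 2 \left(-126\right)\right) = \frac{125}{13} - \left(252 - \sqrt{53}\right) = - \frac{3151}{13} + \sqrt{53}$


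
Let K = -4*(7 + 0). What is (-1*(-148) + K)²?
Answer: 14400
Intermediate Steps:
K = -28 (K = -4*7 = -28)
(-1*(-148) + K)² = (-1*(-148) - 28)² = (148 - 28)² = 120² = 14400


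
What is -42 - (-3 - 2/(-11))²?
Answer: -6043/121 ≈ -49.942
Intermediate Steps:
-42 - (-3 - 2/(-11))² = -42 - (-3 - 2*(-1/11))² = -42 - (-3 + 2/11)² = -42 - (-31/11)² = -42 - 1*961/121 = -42 - 961/121 = -6043/121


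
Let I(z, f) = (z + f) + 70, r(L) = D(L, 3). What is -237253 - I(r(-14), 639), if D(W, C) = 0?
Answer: -237962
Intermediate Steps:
r(L) = 0
I(z, f) = 70 + f + z (I(z, f) = (f + z) + 70 = 70 + f + z)
-237253 - I(r(-14), 639) = -237253 - (70 + 639 + 0) = -237253 - 1*709 = -237253 - 709 = -237962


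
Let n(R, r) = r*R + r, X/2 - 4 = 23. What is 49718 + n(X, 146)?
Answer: 57748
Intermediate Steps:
X = 54 (X = 8 + 2*23 = 8 + 46 = 54)
n(R, r) = r + R*r (n(R, r) = R*r + r = r + R*r)
49718 + n(X, 146) = 49718 + 146*(1 + 54) = 49718 + 146*55 = 49718 + 8030 = 57748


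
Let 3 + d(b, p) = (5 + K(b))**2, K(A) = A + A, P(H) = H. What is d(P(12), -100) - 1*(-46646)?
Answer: 47484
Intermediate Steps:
K(A) = 2*A
d(b, p) = -3 + (5 + 2*b)**2
d(P(12), -100) - 1*(-46646) = (-3 + (5 + 2*12)**2) - 1*(-46646) = (-3 + (5 + 24)**2) + 46646 = (-3 + 29**2) + 46646 = (-3 + 841) + 46646 = 838 + 46646 = 47484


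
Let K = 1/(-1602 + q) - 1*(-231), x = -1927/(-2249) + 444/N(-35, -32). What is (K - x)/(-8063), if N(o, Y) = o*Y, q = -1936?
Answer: -255931743189/8981977844840 ≈ -0.028494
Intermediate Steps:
N(o, Y) = Y*o
x = 789199/629720 (x = -1927/(-2249) + 444/((-32*(-35))) = -1927*(-1/2249) + 444/1120 = 1927/2249 + 444*(1/1120) = 1927/2249 + 111/280 = 789199/629720 ≈ 1.2533)
K = 817277/3538 (K = 1/(-1602 - 1936) - 1*(-231) = 1/(-3538) + 231 = -1/3538 + 231 = 817277/3538 ≈ 231.00)
(K - x)/(-8063) = (817277/3538 - 1*789199/629720)/(-8063) = (817277/3538 - 789199/629720)*(-1/8063) = (255931743189/1113974680)*(-1/8063) = -255931743189/8981977844840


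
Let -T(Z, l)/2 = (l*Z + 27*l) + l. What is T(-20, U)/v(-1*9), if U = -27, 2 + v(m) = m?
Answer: -432/11 ≈ -39.273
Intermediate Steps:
v(m) = -2 + m
T(Z, l) = -56*l - 2*Z*l (T(Z, l) = -2*((l*Z + 27*l) + l) = -2*((Z*l + 27*l) + l) = -2*((27*l + Z*l) + l) = -2*(28*l + Z*l) = -56*l - 2*Z*l)
T(-20, U)/v(-1*9) = (-2*(-27)*(28 - 20))/(-2 - 1*9) = (-2*(-27)*8)/(-2 - 9) = 432/(-11) = 432*(-1/11) = -432/11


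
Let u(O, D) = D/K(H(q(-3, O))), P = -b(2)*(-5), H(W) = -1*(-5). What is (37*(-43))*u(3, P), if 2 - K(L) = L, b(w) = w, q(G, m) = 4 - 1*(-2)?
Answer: 15910/3 ≈ 5303.3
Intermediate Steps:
q(G, m) = 6 (q(G, m) = 4 + 2 = 6)
H(W) = 5
K(L) = 2 - L
P = 10 (P = -1*2*(-5) = -2*(-5) = 10)
u(O, D) = -D/3 (u(O, D) = D/(2 - 1*5) = D/(2 - 5) = D/(-3) = D*(-⅓) = -D/3)
(37*(-43))*u(3, P) = (37*(-43))*(-⅓*10) = -1591*(-10/3) = 15910/3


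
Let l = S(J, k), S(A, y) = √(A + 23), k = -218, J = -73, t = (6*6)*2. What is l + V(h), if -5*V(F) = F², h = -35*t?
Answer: -1270080 + 5*I*√2 ≈ -1.2701e+6 + 7.0711*I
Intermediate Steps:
t = 72 (t = 36*2 = 72)
h = -2520 (h = -35*72 = -2520)
S(A, y) = √(23 + A)
l = 5*I*√2 (l = √(23 - 73) = √(-50) = 5*I*√2 ≈ 7.0711*I)
V(F) = -F²/5
l + V(h) = 5*I*√2 - ⅕*(-2520)² = 5*I*√2 - ⅕*6350400 = 5*I*√2 - 1270080 = -1270080 + 5*I*√2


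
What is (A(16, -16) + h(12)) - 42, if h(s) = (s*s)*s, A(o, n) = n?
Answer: 1670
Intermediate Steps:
h(s) = s³ (h(s) = s²*s = s³)
(A(16, -16) + h(12)) - 42 = (-16 + 12³) - 42 = (-16 + 1728) - 42 = 1712 - 42 = 1670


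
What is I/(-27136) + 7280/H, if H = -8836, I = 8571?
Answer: -68320859/59943424 ≈ -1.1398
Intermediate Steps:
I/(-27136) + 7280/H = 8571/(-27136) + 7280/(-8836) = 8571*(-1/27136) + 7280*(-1/8836) = -8571/27136 - 1820/2209 = -68320859/59943424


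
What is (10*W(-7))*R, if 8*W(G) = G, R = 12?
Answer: -105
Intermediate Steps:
W(G) = G/8
(10*W(-7))*R = (10*((1/8)*(-7)))*12 = (10*(-7/8))*12 = -35/4*12 = -105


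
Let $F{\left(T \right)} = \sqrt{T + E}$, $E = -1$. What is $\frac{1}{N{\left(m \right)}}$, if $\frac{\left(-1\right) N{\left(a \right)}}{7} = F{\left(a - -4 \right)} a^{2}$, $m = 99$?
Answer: $- \frac{\sqrt{102}}{6997914} \approx -1.4432 \cdot 10^{-6}$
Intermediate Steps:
$F{\left(T \right)} = \sqrt{-1 + T}$ ($F{\left(T \right)} = \sqrt{T - 1} = \sqrt{-1 + T}$)
$N{\left(a \right)} = - 7 a^{2} \sqrt{3 + a}$ ($N{\left(a \right)} = - 7 \sqrt{-1 + \left(a - -4\right)} a^{2} = - 7 \sqrt{-1 + \left(a + 4\right)} a^{2} = - 7 \sqrt{-1 + \left(4 + a\right)} a^{2} = - 7 \sqrt{3 + a} a^{2} = - 7 a^{2} \sqrt{3 + a}$)
$\frac{1}{N{\left(m \right)}} = \frac{1}{\left(-7\right) 99^{2} \sqrt{3 + 99}} = \frac{1}{\left(-7\right) 9801 \sqrt{102}} = \frac{1}{\left(-68607\right) \sqrt{102}} = - \frac{\sqrt{102}}{6997914}$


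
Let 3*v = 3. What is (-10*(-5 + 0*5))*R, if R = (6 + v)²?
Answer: 2450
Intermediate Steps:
v = 1 (v = (⅓)*3 = 1)
R = 49 (R = (6 + 1)² = 7² = 49)
(-10*(-5 + 0*5))*R = -10*(-5 + 0*5)*49 = -10*(-5 + 0)*49 = -10*(-5)*49 = 50*49 = 2450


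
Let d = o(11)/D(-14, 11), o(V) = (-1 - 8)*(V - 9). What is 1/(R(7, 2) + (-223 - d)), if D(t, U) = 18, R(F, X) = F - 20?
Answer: -1/235 ≈ -0.0042553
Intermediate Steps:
R(F, X) = -20 + F
o(V) = 81 - 9*V (o(V) = -9*(-9 + V) = 81 - 9*V)
d = -1 (d = (81 - 9*11)/18 = (81 - 99)*(1/18) = -18*1/18 = -1)
1/(R(7, 2) + (-223 - d)) = 1/((-20 + 7) + (-223 - 1*(-1))) = 1/(-13 + (-223 + 1)) = 1/(-13 - 222) = 1/(-235) = -1/235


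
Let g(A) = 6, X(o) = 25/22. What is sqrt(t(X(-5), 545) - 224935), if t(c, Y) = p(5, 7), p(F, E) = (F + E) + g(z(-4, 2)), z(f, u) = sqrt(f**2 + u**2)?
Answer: I*sqrt(224917) ≈ 474.25*I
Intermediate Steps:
X(o) = 25/22 (X(o) = 25*(1/22) = 25/22)
p(F, E) = 6 + E + F (p(F, E) = (F + E) + 6 = (E + F) + 6 = 6 + E + F)
t(c, Y) = 18 (t(c, Y) = 6 + 7 + 5 = 18)
sqrt(t(X(-5), 545) - 224935) = sqrt(18 - 224935) = sqrt(-224917) = I*sqrt(224917)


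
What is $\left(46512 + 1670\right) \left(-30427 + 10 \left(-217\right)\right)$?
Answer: $-1570588654$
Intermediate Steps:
$\left(46512 + 1670\right) \left(-30427 + 10 \left(-217\right)\right) = 48182 \left(-30427 - 2170\right) = 48182 \left(-32597\right) = -1570588654$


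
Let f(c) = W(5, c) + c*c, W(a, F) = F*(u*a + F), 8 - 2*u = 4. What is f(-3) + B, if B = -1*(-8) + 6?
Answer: 2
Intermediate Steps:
u = 2 (u = 4 - ½*4 = 4 - 2 = 2)
W(a, F) = F*(F + 2*a) (W(a, F) = F*(2*a + F) = F*(F + 2*a))
B = 14 (B = 8 + 6 = 14)
f(c) = c² + c*(10 + c) (f(c) = c*(c + 2*5) + c*c = c*(c + 10) + c² = c*(10 + c) + c² = c² + c*(10 + c))
f(-3) + B = 2*(-3)*(5 - 3) + 14 = 2*(-3)*2 + 14 = -12 + 14 = 2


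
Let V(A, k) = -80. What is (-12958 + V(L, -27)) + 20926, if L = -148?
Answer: 7888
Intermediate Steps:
(-12958 + V(L, -27)) + 20926 = (-12958 - 80) + 20926 = -13038 + 20926 = 7888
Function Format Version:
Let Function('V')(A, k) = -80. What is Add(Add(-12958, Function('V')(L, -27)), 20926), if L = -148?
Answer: 7888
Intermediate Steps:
Add(Add(-12958, Function('V')(L, -27)), 20926) = Add(Add(-12958, -80), 20926) = Add(-13038, 20926) = 7888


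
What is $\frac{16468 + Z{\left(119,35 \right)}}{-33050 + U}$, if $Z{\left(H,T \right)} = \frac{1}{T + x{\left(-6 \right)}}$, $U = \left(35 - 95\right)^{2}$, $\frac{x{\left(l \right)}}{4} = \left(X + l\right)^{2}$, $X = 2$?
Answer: $- \frac{85807}{153450} \approx -0.55919$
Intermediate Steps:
$x{\left(l \right)} = 4 \left(2 + l\right)^{2}$
$U = 3600$ ($U = \left(-60\right)^{2} = 3600$)
$Z{\left(H,T \right)} = \frac{1}{64 + T}$ ($Z{\left(H,T \right)} = \frac{1}{T + 4 \left(2 - 6\right)^{2}} = \frac{1}{T + 4 \left(-4\right)^{2}} = \frac{1}{T + 4 \cdot 16} = \frac{1}{T + 64} = \frac{1}{64 + T}$)
$\frac{16468 + Z{\left(119,35 \right)}}{-33050 + U} = \frac{16468 + \frac{1}{64 + 35}}{-33050 + 3600} = \frac{16468 + \frac{1}{99}}{-29450} = \left(16468 + \frac{1}{99}\right) \left(- \frac{1}{29450}\right) = \frac{1630333}{99} \left(- \frac{1}{29450}\right) = - \frac{85807}{153450}$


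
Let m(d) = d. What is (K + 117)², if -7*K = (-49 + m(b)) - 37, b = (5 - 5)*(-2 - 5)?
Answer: 819025/49 ≈ 16715.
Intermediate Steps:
b = 0 (b = 0*(-7) = 0)
K = 86/7 (K = -((-49 + 0) - 37)/7 = -(-49 - 37)/7 = -⅐*(-86) = 86/7 ≈ 12.286)
(K + 117)² = (86/7 + 117)² = (905/7)² = 819025/49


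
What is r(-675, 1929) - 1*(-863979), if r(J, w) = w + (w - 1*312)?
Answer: 867525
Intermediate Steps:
r(J, w) = -312 + 2*w (r(J, w) = w + (w - 312) = w + (-312 + w) = -312 + 2*w)
r(-675, 1929) - 1*(-863979) = (-312 + 2*1929) - 1*(-863979) = (-312 + 3858) + 863979 = 3546 + 863979 = 867525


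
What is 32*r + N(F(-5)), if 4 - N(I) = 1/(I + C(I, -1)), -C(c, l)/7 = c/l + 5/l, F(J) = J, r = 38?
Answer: 6101/5 ≈ 1220.2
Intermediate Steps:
C(c, l) = -35/l - 7*c/l (C(c, l) = -7*(c/l + 5/l) = -7*(5/l + c/l) = -35/l - 7*c/l)
N(I) = 4 - 1/(35 + 8*I) (N(I) = 4 - 1/(I + 7*(-5 - I)/(-1)) = 4 - 1/(I + 7*(-1)*(-5 - I)) = 4 - 1/(I + (35 + 7*I)) = 4 - 1/(35 + 8*I))
32*r + N(F(-5)) = 32*38 + (139 + 32*(-5))/(35 + 8*(-5)) = 1216 + (139 - 160)/(35 - 40) = 1216 - 21/(-5) = 1216 - 1/5*(-21) = 1216 + 21/5 = 6101/5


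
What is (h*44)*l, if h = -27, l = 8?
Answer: -9504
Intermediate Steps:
(h*44)*l = -27*44*8 = -1188*8 = -9504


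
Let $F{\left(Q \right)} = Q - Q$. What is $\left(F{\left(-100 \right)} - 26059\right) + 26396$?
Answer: $337$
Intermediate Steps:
$F{\left(Q \right)} = 0$
$\left(F{\left(-100 \right)} - 26059\right) + 26396 = \left(0 - 26059\right) + 26396 = -26059 + 26396 = 337$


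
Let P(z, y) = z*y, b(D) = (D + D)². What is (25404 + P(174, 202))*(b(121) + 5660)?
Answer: 3888891648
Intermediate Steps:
b(D) = 4*D² (b(D) = (2*D)² = 4*D²)
P(z, y) = y*z
(25404 + P(174, 202))*(b(121) + 5660) = (25404 + 202*174)*(4*121² + 5660) = (25404 + 35148)*(4*14641 + 5660) = 60552*(58564 + 5660) = 60552*64224 = 3888891648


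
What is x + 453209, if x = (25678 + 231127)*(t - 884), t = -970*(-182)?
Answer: 45109792289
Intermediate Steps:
t = 176540
x = 45109339080 (x = (25678 + 231127)*(176540 - 884) = 256805*175656 = 45109339080)
x + 453209 = 45109339080 + 453209 = 45109792289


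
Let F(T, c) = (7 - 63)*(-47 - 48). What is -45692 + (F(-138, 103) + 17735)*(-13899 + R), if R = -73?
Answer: -322170152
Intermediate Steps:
F(T, c) = 5320 (F(T, c) = -56*(-95) = 5320)
-45692 + (F(-138, 103) + 17735)*(-13899 + R) = -45692 + (5320 + 17735)*(-13899 - 73) = -45692 + 23055*(-13972) = -45692 - 322124460 = -322170152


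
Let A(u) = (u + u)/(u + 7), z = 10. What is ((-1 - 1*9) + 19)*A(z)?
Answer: 180/17 ≈ 10.588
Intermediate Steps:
A(u) = 2*u/(7 + u) (A(u) = (2*u)/(7 + u) = 2*u/(7 + u))
((-1 - 1*9) + 19)*A(z) = ((-1 - 1*9) + 19)*(2*10/(7 + 10)) = ((-1 - 9) + 19)*(2*10/17) = (-10 + 19)*(2*10*(1/17)) = 9*(20/17) = 180/17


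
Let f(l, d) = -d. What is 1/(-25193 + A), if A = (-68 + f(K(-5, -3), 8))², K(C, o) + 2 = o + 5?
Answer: -1/19417 ≈ -5.1501e-5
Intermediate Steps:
K(C, o) = 3 + o (K(C, o) = -2 + (o + 5) = -2 + (5 + o) = 3 + o)
A = 5776 (A = (-68 - 1*8)² = (-68 - 8)² = (-76)² = 5776)
1/(-25193 + A) = 1/(-25193 + 5776) = 1/(-19417) = -1/19417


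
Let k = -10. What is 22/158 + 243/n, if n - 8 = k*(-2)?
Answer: 19505/2212 ≈ 8.8178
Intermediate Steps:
n = 28 (n = 8 - 10*(-2) = 8 + 20 = 28)
22/158 + 243/n = 22/158 + 243/28 = 22*(1/158) + 243*(1/28) = 11/79 + 243/28 = 19505/2212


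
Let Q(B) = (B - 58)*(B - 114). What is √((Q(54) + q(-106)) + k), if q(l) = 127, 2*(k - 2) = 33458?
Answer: √17098 ≈ 130.76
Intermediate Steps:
k = 16731 (k = 2 + (½)*33458 = 2 + 16729 = 16731)
Q(B) = (-114 + B)*(-58 + B) (Q(B) = (-58 + B)*(-114 + B) = (-114 + B)*(-58 + B))
√((Q(54) + q(-106)) + k) = √(((6612 + 54² - 172*54) + 127) + 16731) = √(((6612 + 2916 - 9288) + 127) + 16731) = √((240 + 127) + 16731) = √(367 + 16731) = √17098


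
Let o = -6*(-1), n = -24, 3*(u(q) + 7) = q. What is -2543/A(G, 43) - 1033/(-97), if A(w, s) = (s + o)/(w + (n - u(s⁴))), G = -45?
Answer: 843365094128/14259 ≈ 5.9146e+7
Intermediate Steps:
u(q) = -7 + q/3
o = 6
A(w, s) = (6 + s)/(-17 + w - s⁴/3) (A(w, s) = (s + 6)/(w + (-24 - (-7 + s⁴/3))) = (6 + s)/(w + (-24 + (7 - s⁴/3))) = (6 + s)/(w + (-17 - s⁴/3)) = (6 + s)/(-17 + w - s⁴/3))
-2543/A(G, 43) - 1033/(-97) = -2543*(51 + 43⁴ - 3*(-45))/(3*(-6 - 1*43)) - 1033/(-97) = -2543*(51 + 3418801 + 135)/(3*(-6 - 43)) - 1033*(-1/97) = -2543/(3*(-49)/3418987) + 1033/97 = -2543/(3*(1/3418987)*(-49)) + 1033/97 = -2543/(-147/3418987) + 1033/97 = -2543*(-3418987/147) + 1033/97 = 8694483941/147 + 1033/97 = 843365094128/14259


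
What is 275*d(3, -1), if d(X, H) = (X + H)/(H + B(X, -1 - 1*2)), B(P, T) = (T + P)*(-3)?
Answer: -550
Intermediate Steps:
B(P, T) = -3*P - 3*T (B(P, T) = (P + T)*(-3) = -3*P - 3*T)
d(X, H) = (H + X)/(9 + H - 3*X) (d(X, H) = (X + H)/(H + (-3*X - 3*(-1 - 1*2))) = (H + X)/(H + (-3*X - 3*(-1 - 2))) = (H + X)/(H + (-3*X - 3*(-3))) = (H + X)/(H + (-3*X + 9)) = (H + X)/(H + (9 - 3*X)) = (H + X)/(9 + H - 3*X))
275*d(3, -1) = 275*((-1 + 3)/(9 - 1 - 3*3)) = 275*(2/(9 - 1 - 9)) = 275*(2/(-1)) = 275*(-1*2) = 275*(-2) = -550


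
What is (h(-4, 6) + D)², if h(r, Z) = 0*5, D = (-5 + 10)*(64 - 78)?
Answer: 4900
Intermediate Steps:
D = -70 (D = 5*(-14) = -70)
h(r, Z) = 0
(h(-4, 6) + D)² = (0 - 70)² = (-70)² = 4900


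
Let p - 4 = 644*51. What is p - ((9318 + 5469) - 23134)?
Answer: 41195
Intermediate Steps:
p = 32848 (p = 4 + 644*51 = 4 + 32844 = 32848)
p - ((9318 + 5469) - 23134) = 32848 - ((9318 + 5469) - 23134) = 32848 - (14787 - 23134) = 32848 - 1*(-8347) = 32848 + 8347 = 41195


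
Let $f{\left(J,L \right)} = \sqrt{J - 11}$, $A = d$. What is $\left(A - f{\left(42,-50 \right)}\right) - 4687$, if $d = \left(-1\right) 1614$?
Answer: $-6301 - \sqrt{31} \approx -6306.6$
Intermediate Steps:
$d = -1614$
$A = -1614$
$f{\left(J,L \right)} = \sqrt{-11 + J}$
$\left(A - f{\left(42,-50 \right)}\right) - 4687 = \left(-1614 - \sqrt{-11 + 42}\right) - 4687 = \left(-1614 - \sqrt{31}\right) - 4687 = -6301 - \sqrt{31}$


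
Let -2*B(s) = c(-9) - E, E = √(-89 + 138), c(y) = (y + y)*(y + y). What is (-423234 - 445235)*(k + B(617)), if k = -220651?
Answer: 383532411311/2 ≈ 1.9177e+11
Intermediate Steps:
c(y) = 4*y² (c(y) = (2*y)*(2*y) = 4*y²)
E = 7 (E = √49 = 7)
B(s) = -317/2 (B(s) = -(4*(-9)² - 1*7)/2 = -(4*81 - 7)/2 = -(324 - 7)/2 = -½*317 = -317/2)
(-423234 - 445235)*(k + B(617)) = (-423234 - 445235)*(-220651 - 317/2) = -868469*(-441619/2) = 383532411311/2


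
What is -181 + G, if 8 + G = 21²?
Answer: 252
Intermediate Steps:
G = 433 (G = -8 + 21² = -8 + 441 = 433)
-181 + G = -181 + 433 = 252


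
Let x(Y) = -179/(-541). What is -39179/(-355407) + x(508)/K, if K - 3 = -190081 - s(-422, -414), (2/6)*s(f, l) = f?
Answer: 307843471955/2792604815988 ≈ 0.11024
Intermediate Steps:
x(Y) = 179/541 (x(Y) = -179*(-1/541) = 179/541)
s(f, l) = 3*f
K = -188812 (K = 3 + (-190081 - 3*(-422)) = 3 + (-190081 - 1*(-1266)) = 3 + (-190081 + 1266) = 3 - 188815 = -188812)
-39179/(-355407) + x(508)/K = -39179/(-355407) + (179/541)/(-188812) = -39179*(-1/355407) + (179/541)*(-1/188812) = 39179/355407 - 179/102147292 = 307843471955/2792604815988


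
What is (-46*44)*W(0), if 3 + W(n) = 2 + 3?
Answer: -4048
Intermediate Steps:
W(n) = 2 (W(n) = -3 + (2 + 3) = -3 + 5 = 2)
(-46*44)*W(0) = -46*44*2 = -2024*2 = -4048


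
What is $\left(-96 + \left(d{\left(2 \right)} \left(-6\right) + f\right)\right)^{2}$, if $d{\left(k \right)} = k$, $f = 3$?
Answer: $11025$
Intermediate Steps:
$\left(-96 + \left(d{\left(2 \right)} \left(-6\right) + f\right)\right)^{2} = \left(-96 + \left(2 \left(-6\right) + 3\right)\right)^{2} = \left(-96 + \left(-12 + 3\right)\right)^{2} = \left(-96 - 9\right)^{2} = \left(-105\right)^{2} = 11025$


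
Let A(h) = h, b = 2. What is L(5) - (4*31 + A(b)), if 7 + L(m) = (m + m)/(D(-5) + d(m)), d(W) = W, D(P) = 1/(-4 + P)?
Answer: -2881/22 ≈ -130.95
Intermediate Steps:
L(m) = -7 + 2*m/(-1/9 + m) (L(m) = -7 + (m + m)/(1/(-4 - 5) + m) = -7 + (2*m)/(1/(-9) + m) = -7 + (2*m)/(-1/9 + m) = -7 + 2*m/(-1/9 + m))
L(5) - (4*31 + A(b)) = (7 - 45*5)/(-1 + 9*5) - (4*31 + 2) = (7 - 225)/(-1 + 45) - (124 + 2) = -218/44 - 1*126 = (1/44)*(-218) - 126 = -109/22 - 126 = -2881/22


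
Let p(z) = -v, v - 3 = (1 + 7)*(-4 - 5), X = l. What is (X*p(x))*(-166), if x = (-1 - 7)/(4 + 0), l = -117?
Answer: 1340118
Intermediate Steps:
X = -117
v = -69 (v = 3 + (1 + 7)*(-4 - 5) = 3 + 8*(-9) = 3 - 72 = -69)
x = -2 (x = -8/4 = -8*1/4 = -2)
p(z) = 69 (p(z) = -1*(-69) = 69)
(X*p(x))*(-166) = -117*69*(-166) = -8073*(-166) = 1340118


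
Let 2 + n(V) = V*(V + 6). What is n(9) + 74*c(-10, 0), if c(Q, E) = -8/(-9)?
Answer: 1789/9 ≈ 198.78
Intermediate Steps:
c(Q, E) = 8/9 (c(Q, E) = -8*(-⅑) = 8/9)
n(V) = -2 + V*(6 + V) (n(V) = -2 + V*(V + 6) = -2 + V*(6 + V))
n(9) + 74*c(-10, 0) = (-2 + 9² + 6*9) + 74*(8/9) = (-2 + 81 + 54) + 592/9 = 133 + 592/9 = 1789/9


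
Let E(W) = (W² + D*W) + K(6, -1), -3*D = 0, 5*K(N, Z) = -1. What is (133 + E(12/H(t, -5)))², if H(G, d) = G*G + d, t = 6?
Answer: 408096102976/23088025 ≈ 17676.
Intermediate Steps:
K(N, Z) = -⅕ (K(N, Z) = (⅕)*(-1) = -⅕)
D = 0 (D = -⅓*0 = 0)
H(G, d) = d + G² (H(G, d) = G² + d = d + G²)
E(W) = -⅕ + W² (E(W) = (W² + 0*W) - ⅕ = (W² + 0) - ⅕ = W² - ⅕ = -⅕ + W²)
(133 + E(12/H(t, -5)))² = (133 + (-⅕ + (12/(-5 + 6²))²))² = (133 + (-⅕ + (12/(-5 + 36))²))² = (133 + (-⅕ + (12/31)²))² = (133 + (-⅕ + 144/961))² = (133 - 241/4805)² = (638824/4805)² = 408096102976/23088025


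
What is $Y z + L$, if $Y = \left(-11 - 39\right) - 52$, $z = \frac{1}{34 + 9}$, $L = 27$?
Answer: $\frac{1059}{43} \approx 24.628$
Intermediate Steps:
$z = \frac{1}{43} \approx 0.023256$
$Y = -102$ ($Y = -50 - 52 = -102$)
$Y z + L = \left(-102\right) \frac{1}{43} + 27 = - \frac{102}{43} + 27 = \frac{1059}{43}$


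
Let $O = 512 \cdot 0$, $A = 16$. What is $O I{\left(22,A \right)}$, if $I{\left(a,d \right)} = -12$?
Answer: $0$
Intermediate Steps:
$O = 0$
$O I{\left(22,A \right)} = 0 \left(-12\right) = 0$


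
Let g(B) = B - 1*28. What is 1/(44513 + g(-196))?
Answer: 1/44289 ≈ 2.2579e-5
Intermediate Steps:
g(B) = -28 + B (g(B) = B - 28 = -28 + B)
1/(44513 + g(-196)) = 1/(44513 + (-28 - 196)) = 1/(44513 - 224) = 1/44289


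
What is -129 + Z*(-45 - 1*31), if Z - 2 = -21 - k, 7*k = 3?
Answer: 9433/7 ≈ 1347.6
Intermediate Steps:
k = 3/7 (k = (⅐)*3 = 3/7 ≈ 0.42857)
Z = -136/7 (Z = 2 + (-21 - 1*3/7) = 2 + (-21 - 3/7) = 2 - 150/7 = -136/7 ≈ -19.429)
-129 + Z*(-45 - 1*31) = -129 - 136*(-45 - 1*31)/7 = -129 - 136*(-45 - 31)/7 = -129 - 136/7*(-76) = -129 + 10336/7 = 9433/7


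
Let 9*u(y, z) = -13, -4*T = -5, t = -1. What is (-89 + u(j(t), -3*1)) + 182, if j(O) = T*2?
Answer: 824/9 ≈ 91.556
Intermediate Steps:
T = 5/4 (T = -¼*(-5) = 5/4 ≈ 1.2500)
j(O) = 5/2 (j(O) = (5/4)*2 = 5/2)
u(y, z) = -13/9 (u(y, z) = (⅑)*(-13) = -13/9)
(-89 + u(j(t), -3*1)) + 182 = (-89 - 13/9) + 182 = -814/9 + 182 = 824/9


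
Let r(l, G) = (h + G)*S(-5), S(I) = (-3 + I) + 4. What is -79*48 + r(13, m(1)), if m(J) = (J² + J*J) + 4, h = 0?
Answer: -3816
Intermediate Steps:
S(I) = 1 + I
m(J) = 4 + 2*J² (m(J) = (J² + J²) + 4 = 2*J² + 4 = 4 + 2*J²)
r(l, G) = -4*G (r(l, G) = (0 + G)*(1 - 5) = G*(-4) = -4*G)
-79*48 + r(13, m(1)) = -79*48 - 4*(4 + 2*1²) = -3792 - 4*(4 + 2*1) = -3792 - 4*(4 + 2) = -3792 - 4*6 = -3792 - 24 = -3816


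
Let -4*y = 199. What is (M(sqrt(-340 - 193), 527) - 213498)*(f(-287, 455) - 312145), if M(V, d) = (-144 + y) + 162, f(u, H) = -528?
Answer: 267059950087/4 ≈ 6.6765e+10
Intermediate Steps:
y = -199/4 (y = -1/4*199 = -199/4 ≈ -49.750)
M(V, d) = -127/4 (M(V, d) = (-144 - 199/4) + 162 = -775/4 + 162 = -127/4)
(M(sqrt(-340 - 193), 527) - 213498)*(f(-287, 455) - 312145) = (-127/4 - 213498)*(-528 - 312145) = -854119/4*(-312673) = 267059950087/4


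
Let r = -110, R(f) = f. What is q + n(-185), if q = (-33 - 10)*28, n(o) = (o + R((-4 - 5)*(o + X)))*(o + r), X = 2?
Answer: -432494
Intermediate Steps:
n(o) = (-110 + o)*(-18 - 8*o) (n(o) = (o + (-4 - 5)*(o + 2))*(o - 110) = (o - 9*(2 + o))*(-110 + o) = (o + (-18 - 9*o))*(-110 + o) = (-18 - 8*o)*(-110 + o) = (-110 + o)*(-18 - 8*o))
q = -1204 (q = -43*28 = -1204)
q + n(-185) = -1204 + (1980 - 8*(-185)² + 862*(-185)) = -1204 + (1980 - 8*34225 - 159470) = -1204 + (1980 - 273800 - 159470) = -1204 - 431290 = -432494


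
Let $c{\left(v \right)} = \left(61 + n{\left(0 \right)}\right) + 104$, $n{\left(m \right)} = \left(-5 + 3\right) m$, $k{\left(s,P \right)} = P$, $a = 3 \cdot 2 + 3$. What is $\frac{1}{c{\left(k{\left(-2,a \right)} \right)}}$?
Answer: $\frac{1}{165} \approx 0.0060606$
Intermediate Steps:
$a = 9$ ($a = 6 + 3 = 9$)
$n{\left(m \right)} = - 2 m$
$c{\left(v \right)} = 165$ ($c{\left(v \right)} = \left(61 - 0\right) + 104 = \left(61 + 0\right) + 104 = 61 + 104 = 165$)
$\frac{1}{c{\left(k{\left(-2,a \right)} \right)}} = \frac{1}{165}$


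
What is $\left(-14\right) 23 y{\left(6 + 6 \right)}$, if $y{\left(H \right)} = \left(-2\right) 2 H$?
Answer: $15456$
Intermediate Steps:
$y{\left(H \right)} = - 4 H$
$\left(-14\right) 23 y{\left(6 + 6 \right)} = \left(-14\right) 23 \left(- 4 \left(6 + 6\right)\right) = - 322 \left(\left(-4\right) 12\right) = \left(-322\right) \left(-48\right) = 15456$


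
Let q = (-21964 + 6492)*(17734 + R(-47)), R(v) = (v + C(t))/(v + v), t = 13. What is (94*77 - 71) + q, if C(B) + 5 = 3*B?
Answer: -12895644775/47 ≈ -2.7438e+8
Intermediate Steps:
C(B) = -5 + 3*B
R(v) = (34 + v)/(2*v) (R(v) = (v + (-5 + 3*13))/(v + v) = (v + (-5 + 39))/((2*v)) = (v + 34)*(1/(2*v)) = (34 + v)*(1/(2*v)) = (34 + v)/(2*v))
q = -12895981624/47 (q = (-21964 + 6492)*(17734 + (1/2)*(34 - 47)/(-47)) = -15472*(17734 + (1/2)*(-1/47)*(-13)) = -15472*(17734 + 13/94) = -15472*1667009/94 = -12895981624/47 ≈ -2.7438e+8)
(94*77 - 71) + q = (94*77 - 71) - 12895981624/47 = (7238 - 71) - 12895981624/47 = 7167 - 12895981624/47 = -12895644775/47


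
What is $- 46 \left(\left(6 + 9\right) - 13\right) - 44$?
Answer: $-136$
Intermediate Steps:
$- 46 \left(\left(6 + 9\right) - 13\right) - 44 = - 46 \left(15 - 13\right) - 44 = \left(-46\right) 2 - 44 = -92 - 44 = -136$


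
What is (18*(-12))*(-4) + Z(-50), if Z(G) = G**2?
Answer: 3364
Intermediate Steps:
(18*(-12))*(-4) + Z(-50) = (18*(-12))*(-4) + (-50)**2 = -216*(-4) + 2500 = 864 + 2500 = 3364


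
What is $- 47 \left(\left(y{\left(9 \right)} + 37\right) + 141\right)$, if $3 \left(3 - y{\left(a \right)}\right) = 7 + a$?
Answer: $- \frac{24769}{3} \approx -8256.3$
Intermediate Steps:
$y{\left(a \right)} = \frac{2}{3} - \frac{a}{3}$ ($y{\left(a \right)} = 3 - \frac{7 + a}{3} = 3 - \left(\frac{7}{3} + \frac{a}{3}\right) = \frac{2}{3} - \frac{a}{3}$)
$- 47 \left(\left(y{\left(9 \right)} + 37\right) + 141\right) = - 47 \left(\left(\left(\frac{2}{3} - 3\right) + 37\right) + 141\right) = - 47 \left(\left(- \frac{7}{3} + 37\right) + 141\right) = - 47 \left(\frac{104}{3} + 141\right) = \left(-47\right) \frac{527}{3} = - \frac{24769}{3}$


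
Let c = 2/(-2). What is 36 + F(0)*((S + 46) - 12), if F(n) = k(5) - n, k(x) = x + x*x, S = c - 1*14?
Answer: 606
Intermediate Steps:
c = -1 (c = 2*(-½) = -1)
S = -15 (S = -1 - 1*14 = -1 - 14 = -15)
k(x) = x + x²
F(n) = 30 - n (F(n) = 5*(1 + 5) - n = 5*6 - n = 30 - n)
36 + F(0)*((S + 46) - 12) = 36 + (30 - 1*0)*((-15 + 46) - 12) = 36 + (30 + 0)*(31 - 12) = 36 + 30*19 = 36 + 570 = 606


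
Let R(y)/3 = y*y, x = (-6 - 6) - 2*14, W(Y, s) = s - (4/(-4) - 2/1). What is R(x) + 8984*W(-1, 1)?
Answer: 40736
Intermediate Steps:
W(Y, s) = 3 + s (W(Y, s) = s - (4*(-¼) - 2*1) = s - (-1 - 2) = s - 1*(-3) = s + 3 = 3 + s)
x = -40 (x = -12 - 28 = -40)
R(y) = 3*y² (R(y) = 3*(y*y) = 3*y²)
R(x) + 8984*W(-1, 1) = 3*(-40)² + 8984*(3 + 1) = 3*1600 + 8984*4 = 4800 + 35936 = 40736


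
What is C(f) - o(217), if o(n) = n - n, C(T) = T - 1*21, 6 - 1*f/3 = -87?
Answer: 258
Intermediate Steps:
f = 279 (f = 18 - 3*(-87) = 18 + 261 = 279)
C(T) = -21 + T (C(T) = T - 21 = -21 + T)
o(n) = 0
C(f) - o(217) = (-21 + 279) - 1*0 = 258 + 0 = 258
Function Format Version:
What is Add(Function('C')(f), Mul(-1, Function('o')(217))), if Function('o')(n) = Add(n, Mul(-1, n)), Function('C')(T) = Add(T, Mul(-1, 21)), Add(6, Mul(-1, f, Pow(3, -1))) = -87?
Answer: 258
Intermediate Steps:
f = 279 (f = Add(18, Mul(-3, -87)) = Add(18, 261) = 279)
Function('C')(T) = Add(-21, T) (Function('C')(T) = Add(T, -21) = Add(-21, T))
Function('o')(n) = 0
Add(Function('C')(f), Mul(-1, Function('o')(217))) = Add(Add(-21, 279), Mul(-1, 0)) = Add(258, 0) = 258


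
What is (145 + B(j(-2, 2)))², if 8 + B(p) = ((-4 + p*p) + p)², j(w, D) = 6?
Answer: 2499561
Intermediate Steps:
B(p) = -8 + (-4 + p + p²)² (B(p) = -8 + ((-4 + p*p) + p)² = -8 + ((-4 + p²) + p)² = -8 + (-4 + p + p²)²)
(145 + B(j(-2, 2)))² = (145 + (-8 + (-4 + 6 + 6²)²))² = (145 + (-8 + (-4 + 6 + 36)²))² = (145 + (-8 + 38²))² = (145 + (-8 + 1444))² = (145 + 1436)² = 1581² = 2499561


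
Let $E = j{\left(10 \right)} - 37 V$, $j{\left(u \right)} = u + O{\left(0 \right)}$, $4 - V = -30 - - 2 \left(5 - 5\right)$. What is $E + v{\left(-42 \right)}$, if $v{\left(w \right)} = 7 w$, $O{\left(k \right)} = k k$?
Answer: $-1542$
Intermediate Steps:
$O{\left(k \right)} = k^{2}$
$V = 34$ ($V = 4 - \left(-30 - - 2 \left(5 - 5\right)\right) = 4 - \left(-30 - \left(-2\right) 0\right) = 4 - \left(-30 - 0\right) = 4 - \left(-30 + 0\right) = 4 - -30 = 4 + 30 = 34$)
$j{\left(u \right)} = u$ ($j{\left(u \right)} = u + 0^{2} = u + 0 = u$)
$E = -1248$ ($E = 10 - 1258 = -1248$)
$E + v{\left(-42 \right)} = -1248 + 7 \left(-42\right) = -1248 - 294 = -1542$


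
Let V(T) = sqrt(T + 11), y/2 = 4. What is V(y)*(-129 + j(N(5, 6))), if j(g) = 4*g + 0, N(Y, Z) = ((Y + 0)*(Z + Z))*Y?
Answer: 1071*sqrt(19) ≈ 4668.4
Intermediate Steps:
y = 8 (y = 2*4 = 8)
V(T) = sqrt(11 + T)
N(Y, Z) = 2*Z*Y**2 (N(Y, Z) = (Y*(2*Z))*Y = (2*Y*Z)*Y = 2*Z*Y**2)
j(g) = 4*g
V(y)*(-129 + j(N(5, 6))) = sqrt(11 + 8)*(-129 + 4*(2*6*5**2)) = sqrt(19)*(-129 + 4*(2*6*25)) = sqrt(19)*(-129 + 4*300) = sqrt(19)*(-129 + 1200) = sqrt(19)*1071 = 1071*sqrt(19)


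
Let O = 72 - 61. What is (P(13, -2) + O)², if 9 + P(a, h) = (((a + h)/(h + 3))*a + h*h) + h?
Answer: 21609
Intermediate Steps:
O = 11
P(a, h) = -9 + h + h² + a*(a + h)/(3 + h) (P(a, h) = -9 + ((((a + h)/(h + 3))*a + h*h) + h) = -9 + ((((a + h)/(3 + h))*a + h²) + h) = -9 + ((a*(a + h)/(3 + h) + h²) + h) = -9 + ((h² + a*(a + h)/(3 + h)) + h) = -9 + (h + h² + a*(a + h)/(3 + h)) = -9 + h + h² + a*(a + h)/(3 + h))
(P(13, -2) + O)² = ((-27 + 13² + (-2)³ - 6*(-2) + 4*(-2)² + 13*(-2))/(3 - 2) + 11)² = ((-27 + 169 - 8 + 12 + 4*4 - 26)/1 + 11)² = (1*(-27 + 169 - 8 + 12 + 16 - 26) + 11)² = (1*136 + 11)² = (136 + 11)² = 147² = 21609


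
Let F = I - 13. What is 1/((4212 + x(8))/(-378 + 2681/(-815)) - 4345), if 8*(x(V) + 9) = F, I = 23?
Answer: -1243004/5414558235 ≈ -0.00022957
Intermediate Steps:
F = 10 (F = 23 - 13 = 10)
x(V) = -31/4 (x(V) = -9 + (⅛)*10 = -9 + 5/4 = -31/4)
1/((4212 + x(8))/(-378 + 2681/(-815)) - 4345) = 1/((4212 - 31/4)/(-378 + 2681/(-815)) - 4345) = 1/(16817/(4*(-378 + 2681*(-1/815))) - 4345) = 1/(16817/(4*(-378 - 2681/815)) - 4345) = 1/(16817/(4*(-310751/815)) - 4345) = 1/((16817/4)*(-815/310751) - 4345) = 1/(-13705855/1243004 - 4345) = 1/(-5414558235/1243004) = -1243004/5414558235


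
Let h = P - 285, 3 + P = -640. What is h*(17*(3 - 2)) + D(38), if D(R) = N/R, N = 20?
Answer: -299734/19 ≈ -15775.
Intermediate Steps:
P = -643 (P = -3 - 640 = -643)
h = -928 (h = -643 - 285 = -928)
D(R) = 20/R
h*(17*(3 - 2)) + D(38) = -15776*(3 - 2) + 20/38 = -15776 + 20*(1/38) = -928*17 + 10/19 = -15776 + 10/19 = -299734/19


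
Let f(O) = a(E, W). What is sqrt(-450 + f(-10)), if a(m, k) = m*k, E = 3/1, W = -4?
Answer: I*sqrt(462) ≈ 21.494*I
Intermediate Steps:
E = 3 (E = 3*1 = 3)
a(m, k) = k*m
f(O) = -12 (f(O) = -4*3 = -12)
sqrt(-450 + f(-10)) = sqrt(-450 - 12) = sqrt(-462) = I*sqrt(462)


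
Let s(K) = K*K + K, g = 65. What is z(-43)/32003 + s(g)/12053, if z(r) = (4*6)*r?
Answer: 124854174/385732159 ≈ 0.32368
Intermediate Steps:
z(r) = 24*r
s(K) = K + K² (s(K) = K² + K = K + K²)
z(-43)/32003 + s(g)/12053 = (24*(-43))/32003 + (65*(1 + 65))/12053 = -1032*1/32003 + (65*66)*(1/12053) = -1032/32003 + 4290*(1/12053) = -1032/32003 + 4290/12053 = 124854174/385732159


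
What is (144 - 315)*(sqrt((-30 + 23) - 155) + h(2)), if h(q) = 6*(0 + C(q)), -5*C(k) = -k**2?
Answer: -4104/5 - 1539*I*sqrt(2) ≈ -820.8 - 2176.5*I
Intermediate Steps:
C(k) = k**2/5 (C(k) = -(-1)*k**2/5 = k**2/5)
h(q) = 6*q**2/5 (h(q) = 6*(0 + q**2/5) = 6*(q**2/5) = 6*q**2/5)
(144 - 315)*(sqrt((-30 + 23) - 155) + h(2)) = (144 - 315)*(sqrt((-30 + 23) - 155) + (6/5)*2**2) = -171*(sqrt(-7 - 155) + (6/5)*4) = -171*(sqrt(-162) + 24/5) = -171*(9*I*sqrt(2) + 24/5) = -171*(24/5 + 9*I*sqrt(2)) = -4104/5 - 1539*I*sqrt(2)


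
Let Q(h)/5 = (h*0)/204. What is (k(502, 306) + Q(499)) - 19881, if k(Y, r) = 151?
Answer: -19730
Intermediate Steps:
Q(h) = 0 (Q(h) = 5*((h*0)/204) = 5*(0*(1/204)) = 5*0 = 0)
(k(502, 306) + Q(499)) - 19881 = (151 + 0) - 19881 = 151 - 19881 = -19730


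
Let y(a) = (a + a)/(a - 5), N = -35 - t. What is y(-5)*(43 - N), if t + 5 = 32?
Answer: 105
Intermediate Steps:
t = 27 (t = -5 + 32 = 27)
N = -62 (N = -35 - 1*27 = -35 - 27 = -62)
y(a) = 2*a/(-5 + a) (y(a) = (2*a)/(-5 + a) = 2*a/(-5 + a))
y(-5)*(43 - N) = (2*(-5)/(-5 - 5))*(43 - 1*(-62)) = (2*(-5)/(-10))*(43 + 62) = (2*(-5)*(-1/10))*105 = 1*105 = 105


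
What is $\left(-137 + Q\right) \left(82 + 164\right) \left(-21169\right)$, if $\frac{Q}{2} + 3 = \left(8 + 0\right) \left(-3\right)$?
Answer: $994646634$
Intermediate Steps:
$Q = -54$ ($Q = -6 + 2 \left(8 + 0\right) \left(-3\right) = -6 + 2 \cdot 8 \left(-3\right) = -6 + 2 \left(-24\right) = -6 - 48 = -54$)
$\left(-137 + Q\right) \left(82 + 164\right) \left(-21169\right) = \left(-137 - 54\right) \left(82 + 164\right) \left(-21169\right) = \left(-191\right) 246 \left(-21169\right) = \left(-46986\right) \left(-21169\right) = 994646634$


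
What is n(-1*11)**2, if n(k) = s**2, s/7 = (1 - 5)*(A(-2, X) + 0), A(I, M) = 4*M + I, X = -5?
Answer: 143986855936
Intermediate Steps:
A(I, M) = I + 4*M
s = 616 (s = 7*((1 - 5)*((-2 + 4*(-5)) + 0)) = 7*(-4*((-2 - 20) + 0)) = 7*(-4*(-22 + 0)) = 7*(-4*(-22)) = 7*88 = 616)
n(k) = 379456 (n(k) = 616**2 = 379456)
n(-1*11)**2 = 379456**2 = 143986855936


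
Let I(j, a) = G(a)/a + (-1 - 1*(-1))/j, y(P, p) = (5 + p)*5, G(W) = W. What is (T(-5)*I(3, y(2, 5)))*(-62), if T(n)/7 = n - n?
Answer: 0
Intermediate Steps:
T(n) = 0 (T(n) = 7*(n - n) = 7*0 = 0)
y(P, p) = 25 + 5*p
I(j, a) = 1 (I(j, a) = a/a + (-1 - 1*(-1))/j = 1 + (-1 + 1)/j = 1 + 0/j = 1 + 0 = 1)
(T(-5)*I(3, y(2, 5)))*(-62) = (0*1)*(-62) = 0*(-62) = 0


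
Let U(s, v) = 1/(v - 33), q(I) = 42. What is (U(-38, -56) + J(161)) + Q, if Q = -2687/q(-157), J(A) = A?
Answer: 362633/3738 ≈ 97.013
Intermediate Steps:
U(s, v) = 1/(-33 + v)
Q = -2687/42 ≈ -63.976
(U(-38, -56) + J(161)) + Q = (1/(-33 - 56) + 161) - 2687/42 = (1/(-89) + 161) - 2687/42 = (-1/89 + 161) - 2687/42 = 14328/89 - 2687/42 = 362633/3738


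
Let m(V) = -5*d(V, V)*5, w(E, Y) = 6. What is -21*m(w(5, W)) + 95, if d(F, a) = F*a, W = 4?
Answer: 18995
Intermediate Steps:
m(V) = -25*V² (m(V) = -5*V*V*5 = -5*V²*5 = -25*V²)
-21*m(w(5, W)) + 95 = -(-525)*6² + 95 = -(-525)*36 + 95 = -21*(-900) + 95 = 18900 + 95 = 18995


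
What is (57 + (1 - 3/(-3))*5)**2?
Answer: 4489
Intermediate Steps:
(57 + (1 - 3/(-3))*5)**2 = (57 + (1 - 3*(-1/3))*5)**2 = (57 + (1 + 1)*5)**2 = (57 + 2*5)**2 = (57 + 10)**2 = 67**2 = 4489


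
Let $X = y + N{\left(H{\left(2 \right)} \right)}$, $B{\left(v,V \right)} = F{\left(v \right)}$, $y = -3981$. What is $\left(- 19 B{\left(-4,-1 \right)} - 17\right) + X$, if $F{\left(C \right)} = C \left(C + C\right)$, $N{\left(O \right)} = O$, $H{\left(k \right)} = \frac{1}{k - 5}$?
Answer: $- \frac{13819}{3} \approx -4606.3$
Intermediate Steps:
$H{\left(k \right)} = \frac{1}{-5 + k}$
$F{\left(C \right)} = 2 C^{2}$ ($F{\left(C \right)} = C 2 C = 2 C^{2}$)
$B{\left(v,V \right)} = 2 v^{2}$
$X = - \frac{11944}{3}$ ($X = -3981 + \frac{1}{-5 + 2} = -3981 + \frac{1}{-3} = -3981 - \frac{1}{3} = - \frac{11944}{3} \approx -3981.3$)
$\left(- 19 B{\left(-4,-1 \right)} - 17\right) + X = \left(- 19 \cdot 2 \left(-4\right)^{2} - 17\right) - \frac{11944}{3} = \left(- 19 \cdot 2 \cdot 16 - 17\right) - \frac{11944}{3} = \left(\left(-19\right) 32 - 17\right) - \frac{11944}{3} = \left(-608 - 17\right) - \frac{11944}{3} = -625 - \frac{11944}{3} = - \frac{13819}{3}$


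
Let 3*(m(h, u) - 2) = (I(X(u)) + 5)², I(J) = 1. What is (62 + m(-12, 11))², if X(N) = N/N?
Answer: 5776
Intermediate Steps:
X(N) = 1
m(h, u) = 14 (m(h, u) = 2 + (1 + 5)²/3 = 2 + (⅓)*6² = 2 + (⅓)*36 = 2 + 12 = 14)
(62 + m(-12, 11))² = (62 + 14)² = 76² = 5776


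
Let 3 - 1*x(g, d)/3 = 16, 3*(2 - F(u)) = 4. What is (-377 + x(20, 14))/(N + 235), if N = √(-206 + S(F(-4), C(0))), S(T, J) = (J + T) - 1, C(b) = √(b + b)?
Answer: -146640/83147 + 208*I*√1857/83147 ≈ -1.7636 + 0.1078*I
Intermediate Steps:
F(u) = ⅔ (F(u) = 2 - ⅓*4 = 2 - 4/3 = ⅔)
C(b) = √2*√b (C(b) = √(2*b) = √2*√b)
x(g, d) = -39 (x(g, d) = 9 - 3*16 = 9 - 48 = -39)
S(T, J) = -1 + J + T
N = I*√1857/3 (N = √(-206 + (-1 + √2*√0 + ⅔)) = √(-206 + (-1 + √2*0 + ⅔)) = √(-206 + (-1 + 0 + ⅔)) = √(-206 - ⅓) = √(-619/3) = I*√1857/3 ≈ 14.364*I)
(-377 + x(20, 14))/(N + 235) = (-377 - 39)/(I*√1857/3 + 235) = -416/(235 + I*√1857/3)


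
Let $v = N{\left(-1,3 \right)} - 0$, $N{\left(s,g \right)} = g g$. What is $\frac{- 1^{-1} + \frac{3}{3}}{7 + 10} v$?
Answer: $0$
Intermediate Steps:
$N{\left(s,g \right)} = g^{2}$
$v = 9$ ($v = 3^{2} - 0 = 9 + 0 = 9$)
$\frac{- 1^{-1} + \frac{3}{3}}{7 + 10} v = \frac{- 1^{-1} + \frac{3}{3}}{7 + 10} \cdot 9 = \frac{\left(-1\right) 1 + 3 \cdot \frac{1}{3}}{17} \cdot 9 = \frac{-1 + 1}{17} \cdot 9 = \frac{1}{17} \cdot 0 \cdot 9 = 0 \cdot 9 = 0$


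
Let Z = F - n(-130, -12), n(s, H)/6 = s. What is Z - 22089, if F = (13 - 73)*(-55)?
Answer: -18009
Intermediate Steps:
n(s, H) = 6*s
F = 3300 (F = -60*(-55) = 3300)
Z = 4080 (Z = 3300 - 6*(-130) = 3300 - 1*(-780) = 3300 + 780 = 4080)
Z - 22089 = 4080 - 22089 = -18009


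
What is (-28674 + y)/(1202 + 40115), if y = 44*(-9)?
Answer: -29070/41317 ≈ -0.70358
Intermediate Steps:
y = -396
(-28674 + y)/(1202 + 40115) = (-28674 - 396)/(1202 + 40115) = -29070/41317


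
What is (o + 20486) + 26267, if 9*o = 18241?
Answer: 439018/9 ≈ 48780.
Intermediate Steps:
o = 18241/9 (o = (⅑)*18241 = 18241/9 ≈ 2026.8)
(o + 20486) + 26267 = (18241/9 + 20486) + 26267 = 202615/9 + 26267 = 439018/9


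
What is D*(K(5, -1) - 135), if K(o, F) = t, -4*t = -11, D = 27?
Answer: -14283/4 ≈ -3570.8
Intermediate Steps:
t = 11/4 (t = -¼*(-11) = 11/4 ≈ 2.7500)
K(o, F) = 11/4
D*(K(5, -1) - 135) = 27*(11/4 - 135) = 27*(-529/4) = -14283/4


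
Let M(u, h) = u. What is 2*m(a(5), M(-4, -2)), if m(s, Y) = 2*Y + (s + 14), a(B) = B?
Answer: 22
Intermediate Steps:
m(s, Y) = 14 + s + 2*Y (m(s, Y) = 2*Y + (14 + s) = 14 + s + 2*Y)
2*m(a(5), M(-4, -2)) = 2*(14 + 5 + 2*(-4)) = 2*(14 + 5 - 8) = 2*11 = 22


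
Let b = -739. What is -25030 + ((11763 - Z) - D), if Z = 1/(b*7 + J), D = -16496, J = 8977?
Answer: 12283115/3804 ≈ 3229.0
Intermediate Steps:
Z = 1/3804 (Z = 1/(-739*7 + 8977) = 1/(-5173 + 8977) = 1/3804 ≈ 0.00026288)
-25030 + ((11763 - Z) - D) = -25030 + ((11763 - 1*1/3804) - 1*(-16496)) = -25030 + ((11763 - 1/3804) + 16496) = -25030 + (44746451/3804 + 16496) = -25030 + 107497235/3804 = 12283115/3804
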